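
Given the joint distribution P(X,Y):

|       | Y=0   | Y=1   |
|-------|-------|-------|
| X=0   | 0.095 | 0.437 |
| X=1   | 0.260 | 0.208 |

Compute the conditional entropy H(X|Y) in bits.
0.8825 bits

H(X|Y) = H(X,Y) - H(Y)

H(X,Y) = -Σ_{x,y} P(x,y) log₂ P(x,y). Per-cell terms -P(x,y)·log₂P(x,y):
  X=0: 0.32261, 0.52191
  X=1: 0.50529, 0.47119
Sum of the 4 terms: H(X,Y) = 1.8210 bits

Marginal of Y (column sums):
  P(Y=0) = 0.095 + 0.260 = 0.355
  P(Y=1) = 0.437 + 0.208 = 0.645
H(Y) = -[0.355·log₂(0.355) + 0.645·log₂(0.645)]
  = 0.53041 + 0.40805 = 0.9385 bits

H(X|Y) = H(X,Y) - H(Y) = 1.8210 - 0.9385 = 0.8825 bits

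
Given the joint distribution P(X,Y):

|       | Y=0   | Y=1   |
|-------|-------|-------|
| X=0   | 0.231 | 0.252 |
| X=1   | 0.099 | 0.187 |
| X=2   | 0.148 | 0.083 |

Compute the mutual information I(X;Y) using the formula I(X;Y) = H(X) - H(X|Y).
0.0325 bits

I(X;Y) = H(X) - H(X|Y)

Marginal of X (row sums):
  P(X=0) = 0.231 + 0.252 = 0.483
  P(X=1) = 0.099 + 0.187 = 0.286
  P(X=2) = 0.148 + 0.083 = 0.231
H(X) = -[0.483·log₂(0.483) + 0.286·log₂(0.286) + 0.231·log₂(0.231)]
  = 0.507104 + 0.516491 + 0.488342 = 1.51194 bits

Marginal of Y (column sums):
  P(Y=0) = 0.231 + 0.099 + 0.148 = 0.478
  P(Y=1) = 0.252 + 0.187 + 0.083 = 0.522
H(X|Y) = Σ_y P(y)·H(X|Y=y):
  Y=0: P(Y=0) = 0.478, P(X|Y=0) = (231/478, 99/478, 74/239) → H(X|Y=0) = 1.501161
  Y=1: P(Y=1) = 0.522, P(X|Y=1) = (14/29, 187/522, 83/522) → H(X|Y=1) = 1.459569
H(X|Y) = 0.478·1.501161 + 0.522·1.459569 = 1.47945 bits

I(X;Y) = H(X) - H(X|Y) = 1.51194 - 1.47945 = 0.0325 bits

Cross-check via I(X;Y) = H(X) + H(Y) - H(X,Y): computing H(Y) from the column sums and H(X,Y) from the 6 cells in the same way gives H(Y) = 0.99860 bits and H(X,Y) = 2.47805 bits, so
I(X;Y) = 1.51194 + 0.99860 - 2.47805 = 0.0325 bits ✓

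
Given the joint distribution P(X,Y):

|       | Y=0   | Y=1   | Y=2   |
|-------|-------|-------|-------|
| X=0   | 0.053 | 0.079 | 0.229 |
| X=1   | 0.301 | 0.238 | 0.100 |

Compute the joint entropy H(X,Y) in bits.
2.3474 bits

H(X,Y) = -Σ_{x,y} P(x,y) log₂ P(x,y). Per-cell terms -P(x,y)·log₂P(x,y):
  X=0: 0.2246, 0.2893, 0.4870
  X=1: 0.5214, 0.4929, 0.3322
Sum of the 6 terms: H(X,Y) = 2.3474 bits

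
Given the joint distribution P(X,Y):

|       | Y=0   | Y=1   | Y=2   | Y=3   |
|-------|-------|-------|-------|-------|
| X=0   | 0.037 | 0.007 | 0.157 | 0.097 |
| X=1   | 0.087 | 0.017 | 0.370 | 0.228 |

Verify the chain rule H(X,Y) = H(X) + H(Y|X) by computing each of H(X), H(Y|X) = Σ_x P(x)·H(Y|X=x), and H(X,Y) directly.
H(X) = 0.8788 bits, H(Y|X) = 1.5166 bits, H(X,Y) = 2.3954 bits

Marginal of X (row sums):
  P(X=0) = 0.037 + 0.007 + 0.157 + 0.097 = 0.298
  P(X=1) = 0.087 + 0.017 + 0.370 + 0.228 = 0.702
H(X) = -[0.298·log₂(0.298) + 0.702·log₂(0.702)]
  = 0.52049 + 0.35834 = 0.8788 bits

H(Y|X) = Σ_x P(x)·H(Y|X=x):
  X=0: P(X=0) = 0.298, P(Y|X=0) = (37/298, 7/298, 157/298, 97/298) → H(Y|X=0) = 1.51498
  X=1: P(X=1) = 0.702, P(Y|X=1) = (29/234, 17/702, 185/351, 38/117) → H(Y|X=1) = 1.51725
H(Y|X) = 0.298·1.51498 + 0.702·1.51725 = 1.5166 bits

H(X,Y) = -Σ_{x,y} P(x,y) log₂ P(x,y). Per-cell terms -P(x,y)·log₂P(x,y):
  X=0: 0.17598, 0.05011, 0.41937, 0.32649
  X=1: 0.30649, 0.09993, 0.53073, 0.48630
Sum of the 8 terms: H(X,Y) = 2.3954 bits

Chain rule check:
  H(X) + H(Y|X) = 0.8788 + 1.5166 = 2.3954 bits
  H(X,Y) = 2.3954 bits
✓ Chain rule verified.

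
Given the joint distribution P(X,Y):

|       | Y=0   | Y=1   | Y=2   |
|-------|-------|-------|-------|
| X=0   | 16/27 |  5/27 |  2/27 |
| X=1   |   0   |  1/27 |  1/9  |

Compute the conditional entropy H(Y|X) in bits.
1.0992 bits

H(Y|X) = H(X,Y) - H(X)

H(X,Y) = -Σ_{x,y} P(x,y) log₂ P(x,y). Per-cell terms -P(x,y)·log₂P(x,y):
  X=0: 0.44734, 0.45055, 0.27814
  X=1: 0.00000, 0.17611, 0.35221
  (cells with P = 0 contribute 0)
Sum of the 6 terms: H(X,Y) = 1.70435 bits

Marginal of X (row sums):
  P(X=0) = 16/27 + 5/27 + 2/27 = 23/27
  P(X=1) = 0 + 1/27 + 1/9 = 4/27
H(X) = -[(23/27)·log₂(23/27) + (4/27)·log₂(4/27)]
  = 0.19706 + 0.40813 = 0.60519 bits

H(Y|X) = H(X,Y) - H(X) = 1.70435 - 0.60519 = 1.0992 bits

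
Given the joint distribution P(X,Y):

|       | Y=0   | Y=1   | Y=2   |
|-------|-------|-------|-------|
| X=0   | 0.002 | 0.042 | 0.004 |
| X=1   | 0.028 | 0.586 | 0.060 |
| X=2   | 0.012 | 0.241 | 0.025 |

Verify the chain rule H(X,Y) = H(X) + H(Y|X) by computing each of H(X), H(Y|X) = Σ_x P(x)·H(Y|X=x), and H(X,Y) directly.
H(X) = 1.1073 bits, H(Y|X) = 0.6787 bits, H(X,Y) = 1.7860 bits

Marginal of X (row sums):
  P(X=0) = 0.002 + 0.042 + 0.004 = 0.048
  P(X=1) = 0.028 + 0.586 + 0.060 = 0.674
  P(X=2) = 0.012 + 0.241 + 0.025 = 0.278
H(X) = -[0.048·log₂(0.048) + 0.674·log₂(0.674) + 0.278·log₂(0.278)]
  = 0.21028 + 0.38363 + 0.51342 = 1.1073 bits

H(Y|X) = Σ_x P(x)·H(Y|X=x):
  X=0: P(X=0) = 0.048, P(Y|X=0) = (1/24, 7/8, 1/12) → H(Y|X=0) = 0.65835
  X=1: P(X=1) = 0.674, P(Y|X=1) = (14/337, 293/337, 30/337) → H(Y|X=1) = 0.67680
  X=2: P(X=2) = 0.278, P(Y|X=2) = (6/139, 241/278, 25/278) → H(Y|X=2) = 0.68685
H(Y|X) = 0.048·0.65835 + 0.674·0.67680 + 0.278·0.68685 = 0.6787 bits

H(X,Y) = -Σ_{x,y} P(x,y) log₂ P(x,y). Per-cell terms -P(x,y)·log₂P(x,y):
  X=0: 0.01793, 0.19209, 0.03186
  X=1: 0.14444, 0.45182, 0.24353
  X=2: 0.07657, 0.49475, 0.13305
Sum of the 9 terms: H(X,Y) = 1.7860 bits

Chain rule check:
  H(X) + H(Y|X) = 1.1073 + 0.6787 = 1.7860 bits
  H(X,Y) = 1.7860 bits
✓ Chain rule verified.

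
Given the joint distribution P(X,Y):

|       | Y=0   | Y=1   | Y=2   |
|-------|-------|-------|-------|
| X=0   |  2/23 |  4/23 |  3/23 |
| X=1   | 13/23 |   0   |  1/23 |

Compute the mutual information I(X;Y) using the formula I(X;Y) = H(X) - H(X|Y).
0.4551 bits

I(X;Y) = H(X) - H(X|Y)

Marginal of X (row sums):
  P(X=0) = 2/23 + 4/23 + 3/23 = 9/23
  P(X=1) = 13/23 + 0 + 1/23 = 14/23
H(X) = -[(9/23)·log₂(9/23) + (14/23)·log₂(14/23)]
  = 0.529684 + 0.435952 = 0.96564 bits

Marginal of Y (column sums):
  P(Y=0) = 2/23 + 13/23 = 15/23
  P(Y=1) = 4/23 + 0 = 4/23
  P(Y=2) = 3/23 + 1/23 = 4/23
H(X|Y) = Σ_y P(y)·H(X|Y=y):
  Y=0: P(Y=0) = 15/23, P(X|Y=0) = (2/15, 13/15) → H(X|Y=0) = 0.566510
  Y=1: P(Y=1) = 4/23, P(X|Y=1) = (1, 0) → H(X|Y=1) = 0.000000
  Y=2: P(Y=2) = 4/23, P(X|Y=2) = (3/4, 1/4) → H(X|Y=2) = 0.811278
H(X|Y) = (15/23)·0.566510 + (4/23)·0.000000 + (4/23)·0.811278 = 0.51055 bits

I(X;Y) = H(X) - H(X|Y) = 0.96564 - 0.51055 = 0.4551 bits

Cross-check via I(X;Y) = H(X) + H(Y) - H(X,Y): computing H(Y) from the column sums and H(X,Y) from the 6 cells in the same way gives H(Y) = 1.27994 bits and H(X,Y) = 1.79049 bits, so
I(X;Y) = 0.96564 + 1.27994 - 1.79049 = 0.4551 bits ✓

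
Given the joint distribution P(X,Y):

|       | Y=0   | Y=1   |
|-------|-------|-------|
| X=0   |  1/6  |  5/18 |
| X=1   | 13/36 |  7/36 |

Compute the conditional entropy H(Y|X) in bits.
0.9431 bits

H(Y|X) = H(X,Y) - H(X)

H(X,Y) = -Σ_{x,y} P(x,y) log₂ P(x,y). Per-cell terms -P(x,y)·log₂P(x,y):
  X=0: 0.43083, 0.51333
  X=1: 0.53065, 0.45939
Sum of the 4 terms: H(X,Y) = 1.9342 bits

Marginal of X (row sums):
  P(X=0) = 1/6 + 5/18 = 4/9
  P(X=1) = 13/36 + 7/36 = 5/9
H(X) = -[(4/9)·log₂(4/9) + (5/9)·log₂(5/9)]
  = 0.51997 + 0.47111 = 0.9911 bits

H(Y|X) = H(X,Y) - H(X) = 1.9342 - 0.9911 = 0.9431 bits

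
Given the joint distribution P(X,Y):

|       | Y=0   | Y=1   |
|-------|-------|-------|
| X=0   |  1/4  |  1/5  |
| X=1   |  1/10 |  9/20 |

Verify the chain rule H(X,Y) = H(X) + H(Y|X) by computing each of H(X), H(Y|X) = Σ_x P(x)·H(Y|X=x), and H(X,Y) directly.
H(X) = 0.9928 bits, H(Y|X) = 0.8222 bits, H(X,Y) = 1.8150 bits

Marginal of X (row sums):
  P(X=0) = 1/4 + 1/5 = 9/20
  P(X=1) = 1/10 + 9/20 = 11/20
H(X) = -[(9/20)·log₂(9/20) + (11/20)·log₂(11/20)]
  = 0.5184 + 0.4744 = 0.9928 bits

H(Y|X) = Σ_x P(x)·H(Y|X=x):
  X=0: P(X=0) = 9/20, P(Y|X=0) = (5/9, 4/9) → H(Y|X=0) = 0.9911
  X=1: P(X=1) = 11/20, P(Y|X=1) = (2/11, 9/11) → H(Y|X=1) = 0.6840
H(Y|X) = (9/20)·0.9911 + (11/20)·0.6840 = 0.8222 bits

H(X,Y) = -Σ_{x,y} P(x,y) log₂ P(x,y). Per-cell terms -P(x,y)·log₂P(x,y):
  X=0: 0.5000, 0.4644
  X=1: 0.3322, 0.5184
Sum of the 4 terms: H(X,Y) = 1.8150 bits

Chain rule check:
  H(X) + H(Y|X) = 0.9928 + 0.8222 = 1.8150 bits
  H(X,Y) = 1.8150 bits
✓ Chain rule verified.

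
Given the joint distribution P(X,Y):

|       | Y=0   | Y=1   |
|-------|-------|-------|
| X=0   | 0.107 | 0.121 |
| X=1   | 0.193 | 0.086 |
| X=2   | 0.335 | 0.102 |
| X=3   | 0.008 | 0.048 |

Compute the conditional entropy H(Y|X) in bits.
0.8517 bits

H(Y|X) = H(X,Y) - H(X)

H(X,Y) = -Σ_{x,y} P(x,y) log₂ P(x,y). Per-cell terms -P(x,y)·log₂P(x,y):
  X=0: 0.34500, 0.36868
  X=1: 0.45805, 0.30440
  X=2: 0.52855, 0.33592
  X=3: 0.05573, 0.21028
Sum of the 8 terms: H(X,Y) = 2.6066 bits

Marginal of X (row sums):
  P(X=0) = 0.107 + 0.121 = 0.228
  P(X=1) = 0.193 + 0.086 = 0.279
  P(X=2) = 0.335 + 0.102 = 0.437
  P(X=3) = 0.008 + 0.048 = 0.056
H(X) = -[0.228·log₂(0.228) + 0.279·log₂(0.279) + 0.437·log₂(0.437) + 0.056·log₂(0.056)]
  = 0.48630 + 0.51382 + 0.52191 + 0.23287 = 1.7549 bits

H(Y|X) = H(X,Y) - H(X) = 2.6066 - 1.7549 = 0.8517 bits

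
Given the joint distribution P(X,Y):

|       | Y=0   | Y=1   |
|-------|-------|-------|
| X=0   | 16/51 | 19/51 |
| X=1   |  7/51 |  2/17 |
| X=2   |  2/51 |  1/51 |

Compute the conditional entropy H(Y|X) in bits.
0.9905 bits

H(Y|X) = H(X,Y) - H(X)

H(X,Y) = -Σ_{x,y} P(x,y) log₂ P(x,y). Per-cell terms -P(x,y)·log₂P(x,y):
  X=0: 0.52468, 0.53070
  X=1: 0.39324, 0.36323
  X=2: 0.18323, 0.11122
Sum of the 6 terms: H(X,Y) = 2.1063 bits

Marginal of X (row sums):
  P(X=0) = 16/51 + 19/51 = 35/51
  P(X=1) = 7/51 + 2/17 = 13/51
  P(X=2) = 2/51 + 1/51 = 1/17
H(X) = -[(35/51)·log₂(35/51) + (13/51)·log₂(13/51) + (1/17)·log₂(1/17)]
  = 0.37274 + 0.50266 + 0.24044 = 1.1158 bits

H(Y|X) = H(X,Y) - H(X) = 2.1063 - 1.1158 = 0.9905 bits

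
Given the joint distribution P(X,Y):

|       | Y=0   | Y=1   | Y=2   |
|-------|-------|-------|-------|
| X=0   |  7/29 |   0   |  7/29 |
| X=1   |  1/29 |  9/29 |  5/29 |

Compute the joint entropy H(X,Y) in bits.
2.1186 bits

H(X,Y) = -Σ_{x,y} P(x,y) log₂ P(x,y). Per-cell terms -P(x,y)·log₂P(x,y):
  X=0: 0.49498, 0.00000, 0.49498
  X=1: 0.16752, 0.52388, 0.43725
  (cells with P = 0 contribute 0)
Sum of the 6 terms: H(X,Y) = 2.1186 bits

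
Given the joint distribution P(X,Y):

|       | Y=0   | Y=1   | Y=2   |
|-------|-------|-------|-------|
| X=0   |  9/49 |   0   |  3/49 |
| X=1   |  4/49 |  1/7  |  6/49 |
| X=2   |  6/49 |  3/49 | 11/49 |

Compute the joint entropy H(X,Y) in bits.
2.8644 bits

H(X,Y) = -Σ_{x,y} P(x,y) log₂ P(x,y). Per-cell terms -P(x,y)·log₂P(x,y):
  X=0: 0.4490, 0.0000, 0.2467
  X=1: 0.2951, 0.4011, 0.3710
  X=2: 0.3710, 0.2467, 0.4838
  (cells with P = 0 contribute 0)
Sum of the 9 terms: H(X,Y) = 2.8644 bits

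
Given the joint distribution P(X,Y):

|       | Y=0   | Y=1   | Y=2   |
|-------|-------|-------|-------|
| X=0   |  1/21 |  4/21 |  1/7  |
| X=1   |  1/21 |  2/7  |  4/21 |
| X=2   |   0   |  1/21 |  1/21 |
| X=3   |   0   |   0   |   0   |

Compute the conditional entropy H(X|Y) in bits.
1.3233 bits

H(X|Y) = H(X,Y) - H(Y)

H(X,Y) = -Σ_{x,y} P(x,y) log₂ P(x,y). Per-cell terms -P(x,y)·log₂P(x,y):
  X=0: 0.20916, 0.45568, 0.40105
  X=1: 0.20916, 0.51639, 0.45568
  X=2: 0.00000, 0.20916, 0.20916
  X=3: 0.00000, 0.00000, 0.00000
  (cells with P = 0 contribute 0)
Sum of the 12 terms: H(X,Y) = 2.6654 bits

Marginal of Y (column sums):
  P(Y=0) = 1/21 + 1/21 + 0 + 0 = 2/21
  P(Y=1) = 4/21 + 2/7 + 1/21 + 0 = 11/21
  P(Y=2) = 1/7 + 4/21 + 1/21 + 0 = 8/21
H(Y) = -[(2/21)·log₂(2/21) + (11/21)·log₂(11/21) + (8/21)·log₂(8/21)]
  = 0.32308 + 0.48865 + 0.53041 = 1.3421 bits

H(X|Y) = H(X,Y) - H(Y) = 2.6654 - 1.3421 = 1.3233 bits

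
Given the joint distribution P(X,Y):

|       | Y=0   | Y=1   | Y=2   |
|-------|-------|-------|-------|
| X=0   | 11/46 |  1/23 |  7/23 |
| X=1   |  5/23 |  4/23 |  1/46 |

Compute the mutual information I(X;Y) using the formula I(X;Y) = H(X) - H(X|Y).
0.2501 bits

I(X;Y) = H(X) - H(X|Y)

Marginal of X (row sums):
  P(X=0) = 11/46 + 1/23 + 7/23 = 27/46
  P(X=1) = 5/23 + 4/23 + 1/46 = 19/46
H(X) = -[(27/46)·log₂(27/46) + (19/46)·log₂(19/46)]
  = 0.45118 + 0.52689 = 0.97807 bits

Marginal of Y (column sums):
  P(Y=0) = 11/46 + 5/23 = 21/46
  P(Y=1) = 1/23 + 4/23 = 5/23
  P(Y=2) = 7/23 + 1/46 = 15/46
H(X|Y) = Σ_y P(y)·H(X|Y=y):
  Y=0: P(Y=0) = 21/46, P(X|Y=0) = (11/21, 10/21) → H(X|Y=0) = 0.99836
  Y=1: P(Y=1) = 5/23, P(X|Y=1) = (1/5, 4/5) → H(X|Y=1) = 0.72193
  Y=2: P(Y=2) = 15/46, P(X|Y=2) = (14/15, 1/15) → H(X|Y=2) = 0.35336
H(X|Y) = (21/46)·0.99836 + (5/23)·0.72193 + (15/46)·0.35336 = 0.72794 bits

I(X;Y) = H(X) - H(X|Y) = 0.97807 - 0.72794 = 0.2501 bits

Cross-check via I(X;Y) = H(X) + H(Y) - H(X,Y): computing H(Y) from the column sums and H(X,Y) from the 6 cells in the same way gives H(Y) = 1.52223 bits and H(X,Y) = 2.25017 bits, so
I(X;Y) = 0.97807 + 1.52223 - 2.25017 = 0.2501 bits ✓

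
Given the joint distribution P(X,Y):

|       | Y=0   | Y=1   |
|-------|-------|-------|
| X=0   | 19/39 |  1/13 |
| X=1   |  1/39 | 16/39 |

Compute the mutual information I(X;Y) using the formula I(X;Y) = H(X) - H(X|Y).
0.5347 bits

I(X;Y) = H(X) - H(X|Y)

Marginal of X (row sums):
  P(X=0) = 19/39 + 1/13 = 22/39
  P(X=1) = 1/39 + 16/39 = 17/39
H(X) = -[(22/39)·log₂(22/39) + (17/39)·log₂(17/39)]
  = 0.46593 + 0.52218 = 0.98811 bits

Marginal of Y (column sums):
  P(Y=0) = 19/39 + 1/39 = 20/39
  P(Y=1) = 1/13 + 16/39 = 19/39
H(X|Y) = Σ_y P(y)·H(X|Y=y):
  Y=0: P(Y=0) = 20/39, P(X|Y=0) = (19/20, 1/20) → H(X|Y=0) = 0.28640
  Y=1: P(Y=1) = 19/39, P(X|Y=1) = (3/19, 16/19) → H(X|Y=1) = 0.62925
H(X|Y) = (20/39)·0.28640 + (19/39)·0.62925 = 0.45343 bits

I(X;Y) = H(X) - H(X|Y) = 0.98811 - 0.45343 = 0.5347 bits

Cross-check via I(X;Y) = H(X) + H(Y) - H(X,Y): computing H(Y) from the column sums and H(X,Y) from the 4 cells in the same way gives H(Y) = 0.99953 bits and H(X,Y) = 1.45295 bits, so
I(X;Y) = 0.98811 + 0.99953 - 1.45295 = 0.5347 bits ✓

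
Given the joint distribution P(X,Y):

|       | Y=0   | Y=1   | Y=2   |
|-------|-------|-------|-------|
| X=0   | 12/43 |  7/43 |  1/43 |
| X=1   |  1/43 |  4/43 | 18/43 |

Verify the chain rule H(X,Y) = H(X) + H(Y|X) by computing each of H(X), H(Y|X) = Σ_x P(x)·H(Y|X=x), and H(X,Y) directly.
H(X) = 0.9965 bits, H(Y|X) = 1.0407 bits, H(X,Y) = 2.0372 bits

Marginal of X (row sums):
  P(X=0) = 12/43 + 7/43 + 1/43 = 20/43
  P(X=1) = 1/43 + 4/43 + 18/43 = 23/43
H(X) = -[(20/43)·log₂(20/43) + (23/43)·log₂(23/43)]
  = 0.51364 + 0.48284 = 0.9965 bits

H(Y|X) = Σ_x P(x)·H(Y|X=x):
  X=0: P(X=0) = 20/43, P(Y|X=0) = (3/5, 7/20, 1/20) → H(Y|X=0) = 1.18838
  X=1: P(X=1) = 23/43, P(Y|X=1) = (1/23, 4/23, 18/23) → H(Y|X=1) = 0.91232
H(Y|X) = (20/43)·1.18838 + (23/43)·0.91232 = 1.0407 bits

H(X,Y) = -Σ_{x,y} P(x,y) log₂ P(x,y). Per-cell terms -P(x,y)·log₂P(x,y):
  X=0: 0.51385, 0.42633, 0.12619
  X=1: 0.12619, 0.31872, 0.52591
Sum of the 6 terms: H(X,Y) = 2.0372 bits

Chain rule check:
  H(X) + H(Y|X) = 0.9965 + 1.0407 = 2.0372 bits
  H(X,Y) = 2.0372 bits
✓ Chain rule verified.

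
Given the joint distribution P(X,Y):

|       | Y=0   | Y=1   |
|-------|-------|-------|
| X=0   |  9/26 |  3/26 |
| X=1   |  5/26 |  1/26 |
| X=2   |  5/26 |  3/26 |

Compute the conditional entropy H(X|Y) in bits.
1.5040 bits

H(X|Y) = H(X,Y) - H(Y)

H(X,Y) = -Σ_{x,y} P(x,y) log₂ P(x,y). Per-cell terms -P(x,y)·log₂P(x,y):
  X=0: 0.529794, 0.359478
  X=1: 0.457406, 0.180786
  X=2: 0.457406, 0.359478
Sum of the 6 terms: H(X,Y) = 2.34435 bits

Marginal of Y (column sums):
  P(Y=0) = 9/26 + 5/26 + 5/26 = 19/26
  P(Y=1) = 3/26 + 1/26 + 3/26 = 7/26
H(Y) = -[(19/26)·log₂(19/26) + (7/26)·log₂(7/26)]
  = 0.330682 + 0.509677 = 0.84036 bits

H(X|Y) = H(X,Y) - H(Y) = 2.34435 - 0.84036 = 1.5040 bits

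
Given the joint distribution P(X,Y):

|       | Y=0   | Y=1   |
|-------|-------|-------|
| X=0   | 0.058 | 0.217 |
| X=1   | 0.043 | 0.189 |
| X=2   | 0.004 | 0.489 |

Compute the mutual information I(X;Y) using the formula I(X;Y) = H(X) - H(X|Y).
0.0863 bits

I(X;Y) = H(X) - H(X|Y)

Marginal of X (row sums):
  P(X=0) = 0.058 + 0.217 = 0.275
  P(X=1) = 0.043 + 0.189 = 0.232
  P(X=2) = 0.004 + 0.489 = 0.493
H(X) = -[0.275·log₂(0.275) + 0.232·log₂(0.232) + 0.493·log₂(0.493)]
  = 0.512187 + 0.489010 + 0.503028 = 1.504225 bits

Marginal of Y (column sums):
  P(Y=0) = 0.058 + 0.043 + 0.004 = 0.105
  P(Y=1) = 0.217 + 0.189 + 0.489 = 0.895
H(X|Y) = Σ_y P(y)·H(X|Y=y):
  Y=0: P(Y=0) = 0.105, P(X|Y=0) = (58/105, 43/105, 4/105) → H(X|Y=0) = 1.180033
  Y=1: P(Y=1) = 0.895, P(X|Y=1) = (217/895, 189/895, 489/895) → H(X|Y=1) = 1.445861
H(X|Y) = 0.105·1.180033 + 0.895·1.445861 = 1.417949 bits

I(X;Y) = H(X) - H(X|Y) = 1.504225 - 1.417949 = 0.0863 bits

Cross-check via I(X;Y) = H(X) + H(Y) - H(X,Y): computing H(Y) from the column sums and H(X,Y) from the 6 cells in the same way gives H(Y) = 0.484648 bits and H(X,Y) = 1.902597 bits, so
I(X;Y) = 1.504225 + 0.484648 - 1.902597 = 0.0863 bits ✓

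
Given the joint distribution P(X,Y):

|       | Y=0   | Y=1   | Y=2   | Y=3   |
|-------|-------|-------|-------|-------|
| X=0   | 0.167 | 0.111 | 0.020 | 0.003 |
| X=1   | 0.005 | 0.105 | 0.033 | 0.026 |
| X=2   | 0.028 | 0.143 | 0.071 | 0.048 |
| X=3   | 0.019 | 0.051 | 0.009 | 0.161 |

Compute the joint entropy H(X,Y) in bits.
3.4401 bits

H(X,Y) = -Σ_{x,y} P(x,y) log₂ P(x,y). Per-cell terms -P(x,y)·log₂P(x,y):
  X=0: 0.43121, 0.35202, 0.11288, 0.02514
  X=1: 0.03822, 0.34141, 0.16241, 0.13690
  X=2: 0.14444, 0.40125, 0.27094, 0.21028
  X=3: 0.10864, 0.21896, 0.06116, 0.42421
Sum of the 16 terms: H(X,Y) = 3.4401 bits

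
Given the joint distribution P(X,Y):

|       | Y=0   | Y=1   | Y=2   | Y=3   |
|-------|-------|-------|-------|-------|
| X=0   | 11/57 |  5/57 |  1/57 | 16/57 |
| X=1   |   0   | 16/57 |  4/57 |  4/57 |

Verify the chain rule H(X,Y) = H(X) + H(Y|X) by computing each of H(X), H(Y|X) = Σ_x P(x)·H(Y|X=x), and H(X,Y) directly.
H(X) = 0.9819 bits, H(Y|X) = 1.4533 bits, H(X,Y) = 2.4353 bits

Marginal of X (row sums):
  P(X=0) = 11/57 + 5/57 + 1/57 + 16/57 = 11/19
  P(X=1) = 0 + 16/57 + 4/57 + 4/57 = 8/19
H(X) = -[(11/19)·log₂(11/19) + (8/19)·log₂(8/19)]
  = 0.4565 + 0.5254 = 0.9819 bits

H(Y|X) = Σ_x P(x)·H(Y|X=x):
  X=0: P(X=0) = 11/19, P(Y|X=0) = (1/3, 5/33, 1/33, 16/33) → H(Y|X=0) = 1.6000
  X=1: P(X=1) = 8/19, P(Y|X=1) = (0, 2/3, 1/6, 1/6) → H(Y|X=1) = 1.2516
H(Y|X) = (11/19)·1.6000 + (8/19)·1.2516 = 1.4533 bits

H(X,Y) = -Σ_{x,y} P(x,y) log₂ P(x,y). Per-cell terms -P(x,y)·log₂P(x,y):
  X=0: 0.4580, 0.3080, 0.1023, 0.5145
  X=1: 0.0000, 0.5145, 0.2690, 0.2690
  (cells with P = 0 contribute 0)
Sum of the 8 terms: H(X,Y) = 2.4353 bits

Chain rule check:
  H(X) + H(Y|X) = 0.9819 + 1.4533 = 2.4352 bits
  H(X,Y) = 2.4353 bits
✓ Chain rule verified (Δ = 0.0001 is 4-dp rounding noise: each of the three values was rounded independently).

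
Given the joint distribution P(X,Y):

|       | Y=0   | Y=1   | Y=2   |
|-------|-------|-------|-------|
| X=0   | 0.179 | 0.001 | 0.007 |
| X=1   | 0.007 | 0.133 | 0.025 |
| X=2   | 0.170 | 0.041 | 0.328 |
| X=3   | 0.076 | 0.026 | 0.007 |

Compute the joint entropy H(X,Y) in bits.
2.6952 bits

H(X,Y) = -Σ_{x,y} P(x,y) log₂ P(x,y). Per-cell terms -P(x,y)·log₂P(x,y):
  X=0: 0.4443, 0.0100, 0.0501
  X=1: 0.0501, 0.3871, 0.1330
  X=2: 0.4346, 0.1889, 0.5275
  X=3: 0.2826, 0.1369, 0.0501
Sum of the 12 terms: H(X,Y) = 2.6952 bits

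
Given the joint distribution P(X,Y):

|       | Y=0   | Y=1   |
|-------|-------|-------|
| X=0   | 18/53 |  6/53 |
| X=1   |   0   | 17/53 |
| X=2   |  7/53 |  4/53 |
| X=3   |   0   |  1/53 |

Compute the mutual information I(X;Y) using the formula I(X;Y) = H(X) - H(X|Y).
0.4340 bits

I(X;Y) = H(X) - H(X|Y)

Marginal of X (row sums):
  P(X=0) = 18/53 + 6/53 = 24/53
  P(X=1) = 0 + 17/53 = 17/53
  P(X=2) = 7/53 + 4/53 = 11/53
  P(X=3) = 0 + 1/53 = 1/53
H(X) = -[(24/53)·log₂(24/53) + (17/53)·log₂(17/53) + (11/53)·log₂(11/53) + (1/53)·log₂(1/53)]
  = 0.51757 + 0.52618 + 0.47082 + 0.10807 = 1.6226 bits

Marginal of Y (column sums):
  P(Y=0) = 18/53 + 0 + 7/53 + 0 = 25/53
  P(Y=1) = 6/53 + 17/53 + 4/53 + 1/53 = 28/53
H(X|Y) = Σ_y P(y)·H(X|Y=y):
  Y=0: P(Y=0) = 25/53, P(X|Y=0) = (18/25, 0, 7/25, 0) → H(X|Y=0) = 0.85545
  Y=1: P(Y=1) = 28/53, P(X|Y=1) = (3/14, 17/28, 1/7, 1/28) → H(X|Y=1) = 1.48605
H(X|Y) = (25/53)·0.85545 + (28/53)·1.48605 = 1.1886 bits

I(X;Y) = H(X) - H(X|Y) = 1.6226 - 1.1886 = 0.4340 bits

Cross-check via I(X;Y) = H(X) + H(Y) - H(X,Y): computing H(Y) from the column sums and H(X,Y) from the 8 cells in the same way gives H(Y) = 0.9977 bits and H(X,Y) = 2.1863 bits, so
I(X;Y) = 1.6226 + 0.9977 - 2.1863 = 0.4340 bits ✓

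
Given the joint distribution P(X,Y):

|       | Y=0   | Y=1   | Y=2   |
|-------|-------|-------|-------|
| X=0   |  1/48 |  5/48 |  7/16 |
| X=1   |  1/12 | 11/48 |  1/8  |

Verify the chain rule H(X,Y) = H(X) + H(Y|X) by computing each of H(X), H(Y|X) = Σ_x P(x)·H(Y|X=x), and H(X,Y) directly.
H(X) = 0.9887 bits, H(Y|X) = 1.1502 bits, H(X,Y) = 2.1389 bits

Marginal of X (row sums):
  P(X=0) = 1/48 + 5/48 + 7/16 = 9/16
  P(X=1) = 1/12 + 11/48 + 1/8 = 7/16
H(X) = -[(9/16)·log₂(9/16) + (7/16)·log₂(7/16)]
  = 0.4669 + 0.5218 = 0.9887 bits

H(Y|X) = Σ_x P(x)·H(Y|X=x):
  X=0: P(X=0) = 9/16, P(Y|X=0) = (1/27, 5/27, 7/9) → H(Y|X=0) = 0.9087
  X=1: P(X=1) = 7/16, P(Y|X=1) = (4/21, 11/21, 2/7) → H(Y|X=1) = 1.4607
H(Y|X) = (9/16)·0.9087 + (7/16)·1.4607 = 1.1502 bits

H(X,Y) = -Σ_{x,y} P(x,y) log₂ P(x,y). Per-cell terms -P(x,y)·log₂P(x,y):
  X=0: 0.1164, 0.3399, 0.5218
  X=1: 0.2987, 0.4871, 0.3750
Sum of the 6 terms: H(X,Y) = 2.1389 bits

Chain rule check:
  H(X) + H(Y|X) = 0.9887 + 1.1502 = 2.1389 bits
  H(X,Y) = 2.1389 bits
✓ Chain rule verified.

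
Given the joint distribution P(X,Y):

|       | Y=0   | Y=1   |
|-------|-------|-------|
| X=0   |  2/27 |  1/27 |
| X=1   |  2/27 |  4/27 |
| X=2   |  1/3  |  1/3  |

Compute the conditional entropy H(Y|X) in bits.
0.9728 bits

H(Y|X) = H(X,Y) - H(X)

H(X,Y) = -Σ_{x,y} P(x,y) log₂ P(x,y). Per-cell terms -P(x,y)·log₂P(x,y):
  X=0: 0.27814, 0.17611
  X=1: 0.27814, 0.40813
  X=2: 0.52832, 0.52832
Sum of the 6 terms: H(X,Y) = 2.1972 bits

Marginal of X (row sums):
  P(X=0) = 2/27 + 1/27 = 1/9
  P(X=1) = 2/27 + 4/27 = 2/9
  P(X=2) = 1/3 + 1/3 = 2/3
H(X) = -[(1/9)·log₂(1/9) + (2/9)·log₂(2/9) + (2/3)·log₂(2/3)]
  = 0.35221 + 0.48221 + 0.38998 = 1.2244 bits

H(Y|X) = H(X,Y) - H(X) = 2.1972 - 1.2244 = 0.9728 bits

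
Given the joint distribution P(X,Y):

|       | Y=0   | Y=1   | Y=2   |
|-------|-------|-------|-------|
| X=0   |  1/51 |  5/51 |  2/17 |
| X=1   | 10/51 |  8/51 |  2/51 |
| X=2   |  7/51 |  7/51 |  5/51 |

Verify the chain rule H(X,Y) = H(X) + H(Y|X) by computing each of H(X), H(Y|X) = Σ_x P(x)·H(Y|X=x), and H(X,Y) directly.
H(X) = 1.5515 bits, H(Y|X) = 1.4298 bits, H(X,Y) = 2.9812 bits

Marginal of X (row sums):
  P(X=0) = 1/51 + 5/51 + 2/17 = 4/17
  P(X=1) = 10/51 + 8/51 + 2/51 = 20/51
  P(X=2) = 7/51 + 7/51 + 5/51 = 19/51
H(X) = -[(4/17)·log₂(4/17) + (20/51)·log₂(20/51) + (19/51)·log₂(19/51)]
  = 0.49117 + 0.52961 + 0.53070 = 1.5515 bits

H(Y|X) = Σ_x P(x)·H(Y|X=x):
  X=0: P(X=0) = 4/17, P(Y|X=0) = (1/12, 5/12, 1/2) → H(Y|X=0) = 1.32501
  X=1: P(X=1) = 20/51, P(Y|X=1) = (1/2, 2/5, 1/10) → H(Y|X=1) = 1.36096
  X=2: P(X=2) = 19/51, P(Y|X=2) = (7/19, 7/19, 5/19) → H(Y|X=2) = 1.56832
H(Y|X) = (4/17)·1.32501 + (20/51)·1.36096 + (19/51)·1.56832 = 1.4298 bits

H(X,Y) = -Σ_{x,y} P(x,y) log₂ P(x,y). Per-cell terms -P(x,y)·log₂P(x,y):
  X=0: 0.11122, 0.32848, 0.36323
  X=1: 0.46088, 0.41920, 0.18323
  X=2: 0.39324, 0.39324, 0.32848
Sum of the 9 terms: H(X,Y) = 2.9812 bits

Chain rule check:
  H(X) + H(Y|X) = 1.5515 + 1.4298 = 2.9813 bits
  H(X,Y) = 2.9812 bits
✓ Chain rule verified (Δ = 0.0001 is 4-dp rounding noise: each of the three values was rounded independently).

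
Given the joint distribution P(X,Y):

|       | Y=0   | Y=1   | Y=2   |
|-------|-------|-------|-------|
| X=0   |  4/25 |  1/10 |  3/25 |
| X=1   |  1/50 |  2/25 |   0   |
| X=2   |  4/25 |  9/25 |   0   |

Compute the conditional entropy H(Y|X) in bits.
1.1271 bits

H(Y|X) = H(X,Y) - H(X)

H(X,Y) = -Σ_{x,y} P(x,y) log₂ P(x,y). Per-cell terms -P(x,y)·log₂P(x,y):
  X=0: 0.42302, 0.33219, 0.36707
  X=1: 0.11288, 0.29151, 0.00000
  X=2: 0.42302, 0.53062, 0.00000
  (cells with P = 0 contribute 0)
Sum of the 9 terms: H(X,Y) = 2.4803 bits

Marginal of X (row sums):
  P(X=0) = 4/25 + 1/10 + 3/25 = 19/50
  P(X=1) = 1/50 + 2/25 + 0 = 1/10
  P(X=2) = 4/25 + 9/25 + 0 = 13/25
H(X) = -[(19/50)·log₂(19/50) + (1/10)·log₂(1/10) + (13/25)·log₂(13/25)]
  = 0.53045 + 0.33219 + 0.49058 = 1.3532 bits

H(Y|X) = H(X,Y) - H(X) = 2.4803 - 1.3532 = 1.1271 bits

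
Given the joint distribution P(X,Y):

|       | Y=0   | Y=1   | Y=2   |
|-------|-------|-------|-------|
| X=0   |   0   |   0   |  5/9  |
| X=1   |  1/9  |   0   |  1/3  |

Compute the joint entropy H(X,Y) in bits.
1.3516 bits

H(X,Y) = -Σ_{x,y} P(x,y) log₂ P(x,y). Per-cell terms -P(x,y)·log₂P(x,y):
  X=0: 0.0000, 0.0000, 0.4711
  X=1: 0.3522, 0.0000, 0.5283
  (cells with P = 0 contribute 0)
Sum of the 6 terms: H(X,Y) = 1.3516 bits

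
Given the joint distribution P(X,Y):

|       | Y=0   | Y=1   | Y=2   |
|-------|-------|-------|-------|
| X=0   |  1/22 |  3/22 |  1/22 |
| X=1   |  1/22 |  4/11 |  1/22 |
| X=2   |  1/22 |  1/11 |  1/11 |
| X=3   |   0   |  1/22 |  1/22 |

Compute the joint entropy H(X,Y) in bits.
2.9706 bits

H(X,Y) = -Σ_{x,y} P(x,y) log₂ P(x,y). Per-cell terms -P(x,y)·log₂P(x,y):
  X=0: 0.2027, 0.3920, 0.2027
  X=1: 0.2027, 0.5307, 0.2027
  X=2: 0.2027, 0.3145, 0.3145
  X=3: 0.0000, 0.2027, 0.2027
  (cells with P = 0 contribute 0)
Sum of the 12 terms: H(X,Y) = 2.9706 bits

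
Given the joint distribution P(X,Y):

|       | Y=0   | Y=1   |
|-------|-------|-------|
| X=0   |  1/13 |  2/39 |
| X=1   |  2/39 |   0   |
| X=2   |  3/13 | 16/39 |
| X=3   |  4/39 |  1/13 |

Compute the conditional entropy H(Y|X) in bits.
0.9056 bits

H(Y|X) = H(X,Y) - H(X)

H(X,Y) = -Σ_{x,y} P(x,y) log₂ P(x,y). Per-cell terms -P(x,y)·log₂P(x,y):
  X=0: 0.2846, 0.2198
  X=1: 0.2198, 0.0000
  X=2: 0.4882, 0.5273
  X=3: 0.3370, 0.2846
  (cells with P = 0 contribute 0)
Sum of the 8 terms: H(X,Y) = 2.3613 bits

Marginal of X (row sums):
  P(X=0) = 1/13 + 2/39 = 5/39
  P(X=1) = 2/39 + 0 = 2/39
  P(X=2) = 3/13 + 16/39 = 25/39
  P(X=3) = 4/39 + 1/13 = 7/39
H(X) = -[(5/39)·log₂(5/39) + (2/39)·log₂(2/39) + (25/39)·log₂(25/39) + (7/39)·log₂(7/39)]
  = 0.3799 + 0.2198 + 0.4112 + 0.4448 = 1.4557 bits

H(Y|X) = H(X,Y) - H(X) = 2.3613 - 1.4557 = 0.9056 bits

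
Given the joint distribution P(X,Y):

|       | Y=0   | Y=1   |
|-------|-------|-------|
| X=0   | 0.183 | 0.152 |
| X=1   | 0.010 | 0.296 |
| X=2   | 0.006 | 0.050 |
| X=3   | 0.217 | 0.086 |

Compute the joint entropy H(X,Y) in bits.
2.4909 bits

H(X,Y) = -Σ_{x,y} P(x,y) log₂ P(x,y). Per-cell terms -P(x,y)·log₂P(x,y):
  X=0: 0.4484, 0.4131
  X=1: 0.0664, 0.5199
  X=2: 0.0443, 0.2161
  X=3: 0.4783, 0.3044
Sum of the 8 terms: H(X,Y) = 2.4909 bits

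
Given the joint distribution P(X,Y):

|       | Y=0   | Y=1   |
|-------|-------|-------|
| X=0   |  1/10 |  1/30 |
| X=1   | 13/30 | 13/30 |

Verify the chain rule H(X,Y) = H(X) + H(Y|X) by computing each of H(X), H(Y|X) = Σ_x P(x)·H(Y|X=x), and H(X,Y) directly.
H(X) = 0.5665 bits, H(Y|X) = 0.9748 bits, H(X,Y) = 1.5413 bits

Marginal of X (row sums):
  P(X=0) = 1/10 + 1/30 = 2/15
  P(X=1) = 13/30 + 13/30 = 13/15
H(X) = -[(2/15)·log₂(2/15) + (13/15)·log₂(13/15)]
  = 0.387585 + 0.178924 = 0.5665 bits

H(Y|X) = Σ_x P(x)·H(Y|X=x):
  X=0: P(X=0) = 2/15, P(Y|X=0) = (3/4, 1/4) → H(Y|X=0) = 0.811278
  X=1: P(X=1) = 13/15, P(Y|X=1) = (1/2, 1/2) → H(Y|X=1) = 1.000000
H(Y|X) = (2/15)·0.811278 + (13/15)·1.000000 = 0.9748 bits

H(X,Y) = -Σ_{x,y} P(x,y) log₂ P(x,y). Per-cell terms -P(x,y)·log₂P(x,y):
  X=0: 0.332193, 0.163563
  X=1: 0.522795, 0.522795
Sum of the 4 terms: H(X,Y) = 1.5413 bits

Chain rule check:
  H(X) + H(Y|X) = 0.5665 + 0.9748 = 1.5413 bits
  H(X,Y) = 1.5413 bits
✓ Chain rule verified.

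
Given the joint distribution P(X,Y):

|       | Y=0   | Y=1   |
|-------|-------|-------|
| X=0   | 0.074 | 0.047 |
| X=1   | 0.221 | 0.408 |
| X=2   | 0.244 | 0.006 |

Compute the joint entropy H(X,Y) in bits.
2.0351 bits

H(X,Y) = -Σ_{x,y} P(x,y) log₂ P(x,y). Per-cell terms -P(x,y)·log₂P(x,y):
  X=0: 0.27797, 0.20733
  X=1: 0.48131, 0.52769
  X=2: 0.49655, 0.04428
Sum of the 6 terms: H(X,Y) = 2.0351 bits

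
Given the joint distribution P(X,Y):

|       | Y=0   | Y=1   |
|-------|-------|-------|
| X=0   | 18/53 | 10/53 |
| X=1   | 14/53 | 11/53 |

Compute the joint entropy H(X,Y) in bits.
1.9612 bits

H(X,Y) = -Σ_{x,y} P(x,y) log₂ P(x,y). Per-cell terms -P(x,y)·log₂P(x,y):
  X=0: 0.5291, 0.4540
  X=1: 0.5073, 0.4708
Sum of the 4 terms: H(X,Y) = 1.9612 bits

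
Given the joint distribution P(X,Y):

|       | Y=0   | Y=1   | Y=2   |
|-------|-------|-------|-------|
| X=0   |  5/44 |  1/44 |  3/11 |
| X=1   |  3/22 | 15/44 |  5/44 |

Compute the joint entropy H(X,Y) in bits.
2.2696 bits

H(X,Y) = -Σ_{x,y} P(x,y) log₂ P(x,y). Per-cell terms -P(x,y)·log₂P(x,y):
  X=0: 0.3565, 0.1241, 0.5112
  X=1: 0.3920, 0.5293, 0.3565
Sum of the 6 terms: H(X,Y) = 2.2696 bits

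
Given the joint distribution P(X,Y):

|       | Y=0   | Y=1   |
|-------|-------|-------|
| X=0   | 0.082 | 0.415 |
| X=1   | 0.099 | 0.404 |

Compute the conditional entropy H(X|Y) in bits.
0.9987 bits

H(X|Y) = H(X,Y) - H(Y)

H(X,Y) = -Σ_{x,y} P(x,y) log₂ P(x,y). Per-cell terms -P(x,y)·log₂P(x,y):
  X=0: 0.295875, 0.526559
  X=1: 0.330306, 0.528259
Sum of the 4 terms: H(X,Y) = 1.68100 bits

Marginal of Y (column sums):
  P(Y=0) = 0.082 + 0.099 = 0.181
  P(Y=1) = 0.415 + 0.404 = 0.819
H(Y) = -[0.181·log₂(0.181) + 0.819·log₂(0.819)]
  = 0.446335 + 0.235925 = 0.68226 bits

H(X|Y) = H(X,Y) - H(Y) = 1.68100 - 0.68226 = 0.9987 bits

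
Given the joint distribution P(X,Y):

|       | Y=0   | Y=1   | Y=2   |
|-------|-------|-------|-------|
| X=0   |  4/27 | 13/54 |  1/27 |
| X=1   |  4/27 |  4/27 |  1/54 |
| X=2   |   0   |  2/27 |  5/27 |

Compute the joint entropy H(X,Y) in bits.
2.7304 bits

H(X,Y) = -Σ_{x,y} P(x,y) log₂ P(x,y). Per-cell terms -P(x,y)·log₂P(x,y):
  X=0: 0.4081315, 0.4945893, 0.1761069
  X=1: 0.4081315, 0.4081315, 0.1065720
  X=2: 0.0000000, 0.2781398, 0.4505480
  (cells with P = 0 contribute 0)
Sum of the 9 terms: H(X,Y) = 2.7304 bits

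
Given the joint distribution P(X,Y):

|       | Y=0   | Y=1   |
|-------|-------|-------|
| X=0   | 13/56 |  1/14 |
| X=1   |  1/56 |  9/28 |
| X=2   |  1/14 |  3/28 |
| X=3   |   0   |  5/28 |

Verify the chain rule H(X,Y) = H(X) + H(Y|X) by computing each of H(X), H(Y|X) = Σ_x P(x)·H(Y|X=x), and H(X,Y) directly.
H(X) = 1.9389 bits, H(Y|X) = 0.5133 bits, H(X,Y) = 2.4521 bits

Marginal of X (row sums):
  P(X=0) = 13/56 + 1/14 = 17/56
  P(X=1) = 1/56 + 9/28 = 19/56
  P(X=2) = 1/14 + 3/28 = 5/28
  P(X=3) = 0 + 5/28 = 5/28
H(X) = -[(17/56)·log₂(17/56) + (19/56)·log₂(19/56) + (5/28)·log₂(5/28) + (5/28)·log₂(5/28)]
  = 0.52211 + 0.52909 + 0.44383 + 0.44383 = 1.9389 bits

H(Y|X) = Σ_x P(x)·H(Y|X=x):
  X=0: P(X=0) = 17/56, P(Y|X=0) = (13/17, 4/17) → H(Y|X=0) = 0.78713
  X=1: P(X=1) = 19/56, P(Y|X=1) = (1/19, 18/19) → H(Y|X=1) = 0.29747
  X=2: P(X=2) = 5/28, P(Y|X=2) = (2/5, 3/5) → H(Y|X=2) = 0.97095
  X=3: P(X=3) = 5/28, P(Y|X=3) = (0, 1) → H(Y|X=3) = 0.00000
H(Y|X) = (17/56)·0.78713 + (19/56)·0.29747 + (5/28)·0.97095 + (5/28)·0.00000 = 0.5133 bits

H(X,Y) = -Σ_{x,y} P(x,y) log₂ P(x,y). Per-cell terms -P(x,y)·log₂P(x,y):
  X=0: 0.48911, 0.27195
  X=1: 0.10370, 0.52632
  X=2: 0.27195, 0.34526
  X=3: 0.00000, 0.44383
  (cells with P = 0 contribute 0)
Sum of the 8 terms: H(X,Y) = 2.4521 bits

Chain rule check:
  H(X) + H(Y|X) = 1.9389 + 0.5133 = 2.4522 bits
  H(X,Y) = 2.4521 bits
✓ Chain rule verified (Δ = 0.0001 is 4-dp rounding noise: each of the three values was rounded independently).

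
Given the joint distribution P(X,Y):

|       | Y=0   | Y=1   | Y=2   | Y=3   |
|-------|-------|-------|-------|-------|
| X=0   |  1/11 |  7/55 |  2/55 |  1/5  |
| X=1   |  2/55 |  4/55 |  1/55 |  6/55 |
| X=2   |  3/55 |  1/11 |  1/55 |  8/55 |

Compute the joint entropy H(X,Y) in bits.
3.2870 bits

H(X,Y) = -Σ_{x,y} P(x,y) log₂ P(x,y). Per-cell terms -P(x,y)·log₂P(x,y):
  X=0: 0.31449, 0.37851, 0.17387, 0.46439
  X=1: 0.17387, 0.27501, 0.10512, 0.34870
  X=2: 0.22889, 0.31449, 0.10512, 0.40456
Sum of the 12 terms: H(X,Y) = 3.2870 bits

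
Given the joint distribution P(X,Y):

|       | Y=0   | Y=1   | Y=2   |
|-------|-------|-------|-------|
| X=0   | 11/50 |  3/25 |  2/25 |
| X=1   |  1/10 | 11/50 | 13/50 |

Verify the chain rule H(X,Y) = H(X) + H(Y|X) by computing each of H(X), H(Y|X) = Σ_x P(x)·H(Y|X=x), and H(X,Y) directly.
H(X) = 0.9815 bits, H(Y|X) = 1.4757 bits, H(X,Y) = 2.4572 bits

Marginal of X (row sums):
  P(X=0) = 11/50 + 3/25 + 2/25 = 21/50
  P(X=1) = 1/10 + 11/50 + 13/50 = 29/50
H(X) = -[(21/50)·log₂(21/50) + (29/50)·log₂(29/50)]
  = 0.52565 + 0.45581 = 0.9815 bits

H(Y|X) = Σ_x P(x)·H(Y|X=x):
  X=0: P(X=0) = 21/50, P(Y|X=0) = (11/21, 2/7, 4/21) → H(Y|X=0) = 1.46072
  X=1: P(X=1) = 29/50, P(Y|X=1) = (5/29, 11/29, 13/29) → H(Y|X=1) = 1.48663
H(Y|X) = (21/50)·1.46072 + (29/50)·1.48663 = 1.4757 bits

H(X,Y) = -Σ_{x,y} P(x,y) log₂ P(x,y). Per-cell terms -P(x,y)·log₂P(x,y):
  X=0: 0.48057, 0.36707, 0.29151
  X=1: 0.33219, 0.48057, 0.50529
Sum of the 6 terms: H(X,Y) = 2.4572 bits

Chain rule check:
  H(X) + H(Y|X) = 0.9815 + 1.4757 = 2.4572 bits
  H(X,Y) = 2.4572 bits
✓ Chain rule verified.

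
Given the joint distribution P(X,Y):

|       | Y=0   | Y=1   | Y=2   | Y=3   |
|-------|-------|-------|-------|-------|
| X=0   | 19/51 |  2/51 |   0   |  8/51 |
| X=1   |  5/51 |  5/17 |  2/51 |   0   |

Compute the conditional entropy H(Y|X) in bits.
1.1778 bits

H(Y|X) = H(X,Y) - H(X)

H(X,Y) = -Σ_{x,y} P(x,y) log₂ P(x,y). Per-cell terms -P(x,y)·log₂P(x,y):
  X=0: 0.5306953, 0.1832324, 0.0000000, 0.4192040
  X=1: 0.3284801, 0.5192749, 0.1832324, 0.0000000
  (cells with P = 0 contribute 0)
Sum of the 8 terms: H(X,Y) = 2.164119 bits

Marginal of X (row sums):
  P(X=0) = 19/51 + 2/51 + 0 + 8/51 = 29/51
  P(X=1) = 5/51 + 5/17 + 2/51 + 0 = 22/51
H(X) = -[(29/51)·log₂(29/51) + (22/51)·log₂(22/51)]
  = 0.4631154 + 0.5232522 = 0.986368 bits

H(Y|X) = H(X,Y) - H(X) = 2.164119 - 0.986368 = 1.1778 bits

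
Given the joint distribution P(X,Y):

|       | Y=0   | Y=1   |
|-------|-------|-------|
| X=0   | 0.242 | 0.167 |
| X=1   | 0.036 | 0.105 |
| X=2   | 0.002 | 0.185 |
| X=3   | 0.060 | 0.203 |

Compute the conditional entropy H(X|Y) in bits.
1.6946 bits

H(X|Y) = H(X,Y) - H(Y)

H(X,Y) = -Σ_{x,y} P(x,y) log₂ P(x,y). Per-cell terms -P(x,y)·log₂P(x,y):
  X=0: 0.49535, 0.43121
  X=1: 0.17265, 0.34141
  X=2: 0.01793, 0.45036
  X=3: 0.24353, 0.46699
Sum of the 8 terms: H(X,Y) = 2.6194 bits

Marginal of Y (column sums):
  P(Y=0) = 0.242 + 0.036 + 0.002 + 0.060 = 0.340
  P(Y=1) = 0.167 + 0.105 + 0.185 + 0.203 = 0.660
H(Y) = -[0.340·log₂(0.340) + 0.660·log₂(0.660)]
  = 0.52917 + 0.39564 = 0.9248 bits

H(X|Y) = H(X,Y) - H(Y) = 2.6194 - 0.9248 = 1.6946 bits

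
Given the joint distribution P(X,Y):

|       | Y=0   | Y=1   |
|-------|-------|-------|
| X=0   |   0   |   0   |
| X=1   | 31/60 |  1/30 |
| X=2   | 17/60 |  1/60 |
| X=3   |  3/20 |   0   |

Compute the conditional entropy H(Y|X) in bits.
0.2743 bits

H(Y|X) = H(X,Y) - H(X)

H(X,Y) = -Σ_{x,y} P(x,y) log₂ P(x,y). Per-cell terms -P(x,y)·log₂P(x,y):
  X=0: 0.00000, 0.00000
  X=1: 0.49223, 0.16356
  X=2: 0.51550, 0.09845
  X=3: 0.41054, 0.00000
  (cells with P = 0 contribute 0)
Sum of the 8 terms: H(X,Y) = 1.6803 bits

Marginal of X (row sums):
  P(X=0) = 0 + 0 = 0
  P(X=1) = 31/60 + 1/30 = 11/20
  P(X=2) = 17/60 + 1/60 = 3/10
  P(X=3) = 3/20 + 0 = 3/20
H(X) = -[(11/20)·log₂(11/20) + (3/10)·log₂(3/10) + (3/20)·log₂(3/20)]   (outcomes with P = 0 contribute 0)
  = 0.47437 + 0.52109 + 0.41054 = 1.4060 bits

H(Y|X) = H(X,Y) - H(X) = 1.6803 - 1.4060 = 0.2743 bits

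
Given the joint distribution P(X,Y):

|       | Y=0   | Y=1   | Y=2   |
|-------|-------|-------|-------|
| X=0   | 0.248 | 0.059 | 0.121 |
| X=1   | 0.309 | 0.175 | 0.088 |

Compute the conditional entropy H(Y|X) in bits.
1.3956 bits

H(Y|X) = H(X,Y) - H(X)

H(X,Y) = -Σ_{x,y} P(x,y) log₂ P(x,y). Per-cell terms -P(x,y)·log₂P(x,y):
  X=0: 0.49887, 0.24091, 0.36868
  X=1: 0.52355, 0.44005, 0.30856
Sum of the 6 terms: H(X,Y) = 2.3806 bits

Marginal of X (row sums):
  P(X=0) = 0.248 + 0.059 + 0.121 = 0.428
  P(X=1) = 0.309 + 0.175 + 0.088 = 0.572
H(X) = -[0.428·log₂(0.428) + 0.572·log₂(0.572)]
  = 0.52401 + 0.46098 = 0.9850 bits

H(Y|X) = H(X,Y) - H(X) = 2.3806 - 0.9850 = 1.3956 bits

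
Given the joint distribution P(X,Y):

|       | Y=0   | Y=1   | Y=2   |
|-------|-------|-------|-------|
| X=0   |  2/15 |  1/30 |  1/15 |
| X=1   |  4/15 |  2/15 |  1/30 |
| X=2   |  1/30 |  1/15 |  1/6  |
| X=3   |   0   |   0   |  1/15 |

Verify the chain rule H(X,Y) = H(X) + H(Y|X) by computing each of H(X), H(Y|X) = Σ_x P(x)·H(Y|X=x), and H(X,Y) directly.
H(X) = 1.7817 bits, H(Y|X) = 1.2049 bits, H(X,Y) = 2.9866 bits

Marginal of X (row sums):
  P(X=0) = 2/15 + 1/30 + 1/15 = 7/30
  P(X=1) = 4/15 + 2/15 + 1/30 = 13/30
  P(X=2) = 1/30 + 1/15 + 1/6 = 4/15
  P(X=3) = 0 + 0 + 1/15 = 1/15
H(X) = -[(7/30)·log₂(7/30) + (13/30)·log₂(13/30) + (4/15)·log₂(4/15) + (1/15)·log₂(1/15)]
  = 0.4898917 + 0.5227954 + 0.5085042 + 0.2604594 = 1.7817 bits

H(Y|X) = Σ_x P(x)·H(Y|X=x):
  X=0: P(X=0) = 7/30, P(Y|X=0) = (4/7, 1/7, 2/7) → H(Y|X=0) = 1.3787835
  X=1: P(X=1) = 13/30, P(Y|X=1) = (8/13, 4/13, 1/13) → H(Y|X=1) = 1.2389013
  X=2: P(X=2) = 4/15, P(Y|X=2) = (1/8, 1/4, 5/8) → H(Y|X=2) = 1.2987949
  X=3: P(X=3) = 1/15, P(Y|X=3) = (0, 0, 1) → H(Y|X=3) = 0.0000000
H(Y|X) = (7/30)·1.3787835 + (13/30)·1.2389013 + (4/15)·1.2987949 + (1/15)·0.0000000 = 1.2049 bits

H(X,Y) = -Σ_{x,y} P(x,y) log₂ P(x,y). Per-cell terms -P(x,y)·log₂P(x,y):
  X=0: 0.3875854, 0.1635630, 0.2604594
  X=1: 0.5085042, 0.3875854, 0.1635630
  X=2: 0.1635630, 0.2604594, 0.4308271
  X=3: 0.0000000, 0.0000000, 0.2604594
  (cells with P = 0 contribute 0)
Sum of the 12 terms: H(X,Y) = 2.9866 bits

Chain rule check:
  H(X) + H(Y|X) = 1.7817 + 1.2049 = 2.9866 bits
  H(X,Y) = 2.9866 bits
✓ Chain rule verified.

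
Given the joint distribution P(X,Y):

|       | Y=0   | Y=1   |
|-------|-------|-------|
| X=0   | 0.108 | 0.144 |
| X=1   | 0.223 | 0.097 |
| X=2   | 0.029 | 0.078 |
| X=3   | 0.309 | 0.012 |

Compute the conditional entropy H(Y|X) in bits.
0.6956 bits

H(Y|X) = H(X,Y) - H(X)

H(X,Y) = -Σ_{x,y} P(x,y) log₂ P(x,y). Per-cell terms -P(x,y)·log₂P(x,y):
  X=0: 0.34678, 0.40260
  X=1: 0.48277, 0.32649
  X=2: 0.14813, 0.28707
  X=3: 0.52355, 0.07657
Sum of the 8 terms: H(X,Y) = 2.5940 bits

Marginal of X (row sums):
  P(X=0) = 0.108 + 0.144 = 0.252
  P(X=1) = 0.223 + 0.097 = 0.320
  P(X=2) = 0.029 + 0.078 = 0.107
  P(X=3) = 0.309 + 0.012 = 0.321
H(X) = -[0.252·log₂(0.252) + 0.320·log₂(0.320) + 0.107·log₂(0.107) + 0.321·log₂(0.321)]
  = 0.50110 + 0.52603 + 0.34500 + 0.52623 = 1.8984 bits

H(Y|X) = H(X,Y) - H(X) = 2.5940 - 1.8984 = 0.6956 bits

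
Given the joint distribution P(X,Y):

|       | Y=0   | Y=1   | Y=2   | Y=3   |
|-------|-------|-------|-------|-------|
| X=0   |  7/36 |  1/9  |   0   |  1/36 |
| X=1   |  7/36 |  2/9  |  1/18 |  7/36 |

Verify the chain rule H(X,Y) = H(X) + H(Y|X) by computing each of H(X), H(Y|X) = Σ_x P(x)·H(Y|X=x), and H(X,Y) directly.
H(X) = 0.9183 bits, H(Y|X) = 1.6696 bits, H(X,Y) = 2.5879 bits

Marginal of X (row sums):
  P(X=0) = 7/36 + 1/9 + 0 + 1/36 = 1/3
  P(X=1) = 7/36 + 2/9 + 1/18 + 7/36 = 2/3
H(X) = -[(1/3)·log₂(1/3) + (2/3)·log₂(2/3)]
  = 0.5283 + 0.3900 = 0.9183 bits

H(Y|X) = Σ_x P(x)·H(Y|X=x):
  X=0: P(X=0) = 1/3, P(Y|X=0) = (7/12, 1/3, 0, 1/12) → H(Y|X=0) = 1.2807
  X=1: P(X=1) = 2/3, P(Y|X=1) = (7/24, 1/3, 1/12, 7/24) → H(Y|X=1) = 1.8640
H(Y|X) = (1/3)·1.2807 + (2/3)·1.8640 = 1.6696 bits

H(X,Y) = -Σ_{x,y} P(x,y) log₂ P(x,y). Per-cell terms -P(x,y)·log₂P(x,y):
  X=0: 0.4594, 0.3522, 0.0000, 0.1436
  X=1: 0.4594, 0.4822, 0.2317, 0.4594
  (cells with P = 0 contribute 0)
Sum of the 8 terms: H(X,Y) = 2.5879 bits

Chain rule check:
  H(X) + H(Y|X) = 0.9183 + 1.6696 = 2.5879 bits
  H(X,Y) = 2.5879 bits
✓ Chain rule verified.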